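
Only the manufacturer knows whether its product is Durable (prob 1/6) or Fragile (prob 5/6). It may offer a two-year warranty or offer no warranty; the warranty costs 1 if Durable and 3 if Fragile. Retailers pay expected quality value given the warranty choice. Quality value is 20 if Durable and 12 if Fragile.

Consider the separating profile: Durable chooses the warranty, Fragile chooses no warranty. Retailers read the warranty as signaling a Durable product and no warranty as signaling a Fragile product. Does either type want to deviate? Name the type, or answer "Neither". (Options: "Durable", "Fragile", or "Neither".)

Fragile

The warranty pays 20; no warranty pays 12.
Durable: assigned the warranty, nets 20 − 1 = 19; deviating to no warranty nets 12.
Fragile: assigned no warranty, nets 12; deviating to the warranty nets 20 − 3 = 17.
The Fragile type gains 5 by deviating.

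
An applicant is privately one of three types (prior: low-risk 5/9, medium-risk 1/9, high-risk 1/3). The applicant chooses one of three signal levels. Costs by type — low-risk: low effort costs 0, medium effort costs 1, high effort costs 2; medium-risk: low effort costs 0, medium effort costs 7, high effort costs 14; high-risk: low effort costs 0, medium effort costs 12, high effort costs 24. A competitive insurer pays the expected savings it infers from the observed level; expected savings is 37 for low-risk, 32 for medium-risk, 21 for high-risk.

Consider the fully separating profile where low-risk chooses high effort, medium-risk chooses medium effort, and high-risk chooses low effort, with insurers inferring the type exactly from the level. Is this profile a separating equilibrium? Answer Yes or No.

Yes

Separating rebates: high effort → 37, medium effort → 32, low effort → 21.
low-risk (assigned high effort): low effort: 21 − 0 = 21; medium effort: 32 − 1 = 31; high effort: 37 − 2 = 35. low-risk stays.
medium-risk (assigned medium effort): low effort: 21 − 0 = 21; medium effort: 32 − 7 = 25; high effort: 37 − 14 = 23. medium-risk stays.
high-risk (assigned low effort): low effort: 21 − 0 = 21; medium effort: 32 − 12 = 20; high effort: 37 − 24 = 13. high-risk stays.
Every type prefers its assigned level; separation holds.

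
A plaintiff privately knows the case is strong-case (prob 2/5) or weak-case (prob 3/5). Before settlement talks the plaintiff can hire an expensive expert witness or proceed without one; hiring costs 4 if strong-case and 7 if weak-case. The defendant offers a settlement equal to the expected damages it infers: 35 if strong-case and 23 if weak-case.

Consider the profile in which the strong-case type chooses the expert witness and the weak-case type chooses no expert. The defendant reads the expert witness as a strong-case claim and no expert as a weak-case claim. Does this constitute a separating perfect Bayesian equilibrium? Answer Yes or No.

Under these beliefs, the expert witness earns settlement 35 and no expert earns settlement 23.
strong-case: the expert witness nets 35 − 4 = 31; no expert nets 23. strong-case prefers the expert witness.
weak-case: the expert witness nets 35 − 7 = 28; no expert nets 23. weak-case would deviate to the expert witness.
weak-case has a profitable deviation, so the profile is not an equilibrium.

No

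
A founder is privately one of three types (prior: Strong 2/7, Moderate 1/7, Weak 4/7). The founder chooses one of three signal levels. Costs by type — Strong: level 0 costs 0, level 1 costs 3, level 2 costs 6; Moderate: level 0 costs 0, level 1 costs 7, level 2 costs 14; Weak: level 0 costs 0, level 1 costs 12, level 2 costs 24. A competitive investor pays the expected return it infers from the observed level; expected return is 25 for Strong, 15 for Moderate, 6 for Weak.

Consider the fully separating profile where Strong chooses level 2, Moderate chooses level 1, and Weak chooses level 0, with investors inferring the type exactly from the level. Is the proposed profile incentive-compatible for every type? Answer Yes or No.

Separating valuations: level 2 → 25, level 1 → 15, level 0 → 6.
Strong (assigned level 2): level 0: 6 − 0 = 6; level 1: 15 − 3 = 12; level 2: 25 − 6 = 19. Strong stays.
Moderate (assigned level 1): level 0: 6 − 0 = 6; level 1: 15 − 7 = 8; level 2: 25 − 14 = 11. Moderate prefers level 2.
Weak (assigned level 0): level 0: 6 − 0 = 6; level 1: 15 − 12 = 3; level 2: 25 − 24 = 1. Weak stays.
At least one type deviates; the separating profile fails.

No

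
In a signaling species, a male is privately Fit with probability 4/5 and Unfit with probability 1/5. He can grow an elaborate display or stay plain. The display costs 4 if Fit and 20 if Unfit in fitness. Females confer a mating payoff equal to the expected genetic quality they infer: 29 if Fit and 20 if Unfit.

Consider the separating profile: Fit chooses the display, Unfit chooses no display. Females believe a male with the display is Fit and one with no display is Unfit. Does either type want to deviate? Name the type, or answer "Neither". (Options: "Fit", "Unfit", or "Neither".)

The display pays 29; no display pays 20.
Fit: assigned the display, nets 29 − 4 = 25; deviating to no display nets 20.
Unfit: assigned no display, nets 20; deviating to the display nets 29 − 20 = 9.
Both types strictly prefer their assigned action; no profitable deviation.

Neither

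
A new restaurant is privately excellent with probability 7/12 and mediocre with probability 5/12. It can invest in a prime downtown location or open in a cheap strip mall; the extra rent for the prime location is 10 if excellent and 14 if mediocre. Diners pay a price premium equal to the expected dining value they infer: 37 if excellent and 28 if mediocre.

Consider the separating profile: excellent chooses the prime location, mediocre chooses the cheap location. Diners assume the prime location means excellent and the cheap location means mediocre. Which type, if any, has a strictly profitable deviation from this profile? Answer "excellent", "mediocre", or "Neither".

The prime location pays 37; the cheap location pays 28.
excellent: assigned the prime location, nets 37 − 10 = 27; deviating to the cheap location nets 28.
mediocre: assigned the cheap location, nets 28; deviating to the prime location nets 37 − 14 = 23.
The excellent type gains 1 by deviating.

excellent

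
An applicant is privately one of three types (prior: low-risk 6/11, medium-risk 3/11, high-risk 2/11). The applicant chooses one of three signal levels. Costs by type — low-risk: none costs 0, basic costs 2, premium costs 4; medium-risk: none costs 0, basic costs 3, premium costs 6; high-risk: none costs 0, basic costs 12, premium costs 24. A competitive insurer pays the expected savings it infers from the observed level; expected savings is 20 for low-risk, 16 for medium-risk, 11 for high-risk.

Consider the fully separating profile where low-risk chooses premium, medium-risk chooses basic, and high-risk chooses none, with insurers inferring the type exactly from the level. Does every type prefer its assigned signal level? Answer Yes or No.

Separating rebates: premium → 20, basic → 16, none → 11.
low-risk (assigned premium): none: 11 − 0 = 11; basic: 16 − 2 = 14; premium: 20 − 4 = 16. low-risk stays.
medium-risk (assigned basic): none: 11 − 0 = 11; basic: 16 − 3 = 13; premium: 20 − 6 = 14. medium-risk prefers premium.
high-risk (assigned none): none: 11 − 0 = 11; basic: 16 − 12 = 4; premium: 20 − 24 = -4. high-risk stays.
At least one type deviates; the separating profile fails.

No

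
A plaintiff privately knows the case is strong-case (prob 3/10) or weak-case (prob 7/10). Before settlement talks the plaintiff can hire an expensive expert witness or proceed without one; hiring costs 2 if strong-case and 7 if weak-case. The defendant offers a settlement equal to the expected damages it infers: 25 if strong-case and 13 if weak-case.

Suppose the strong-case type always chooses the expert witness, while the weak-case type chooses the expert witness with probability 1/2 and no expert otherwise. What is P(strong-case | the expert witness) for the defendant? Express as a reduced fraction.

6/13

P(the expert witness) = (3/10)·1 + (7/10)·(1/2) = 13/20.
By Bayes' rule, P(strong-case | the expert witness) = (3/10) / (13/20) = 6/13.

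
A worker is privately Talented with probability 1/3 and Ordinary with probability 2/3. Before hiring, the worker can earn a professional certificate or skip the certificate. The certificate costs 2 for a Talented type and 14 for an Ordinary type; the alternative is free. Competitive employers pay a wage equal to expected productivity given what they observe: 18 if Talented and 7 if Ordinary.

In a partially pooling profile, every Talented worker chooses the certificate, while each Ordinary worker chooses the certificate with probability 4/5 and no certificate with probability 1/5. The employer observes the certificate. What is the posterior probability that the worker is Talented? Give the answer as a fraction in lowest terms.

P(the certificate) = (1/3)·1 + (2/3)·(4/5) = 13/15.
By Bayes' rule, P(Talented | the certificate) = (1/3) / (13/15) = 5/13.

5/13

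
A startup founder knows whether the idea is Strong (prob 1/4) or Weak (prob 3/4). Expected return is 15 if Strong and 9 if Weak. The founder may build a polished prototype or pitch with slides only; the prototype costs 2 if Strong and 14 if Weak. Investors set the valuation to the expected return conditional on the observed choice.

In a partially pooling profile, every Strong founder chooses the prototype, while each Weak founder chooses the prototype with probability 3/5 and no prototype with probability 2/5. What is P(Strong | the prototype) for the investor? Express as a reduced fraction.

5/14

P(the prototype) = (1/4)·1 + (3/4)·(3/5) = 7/10.
By Bayes' rule, P(Strong | the prototype) = (1/4) / (7/10) = 5/14.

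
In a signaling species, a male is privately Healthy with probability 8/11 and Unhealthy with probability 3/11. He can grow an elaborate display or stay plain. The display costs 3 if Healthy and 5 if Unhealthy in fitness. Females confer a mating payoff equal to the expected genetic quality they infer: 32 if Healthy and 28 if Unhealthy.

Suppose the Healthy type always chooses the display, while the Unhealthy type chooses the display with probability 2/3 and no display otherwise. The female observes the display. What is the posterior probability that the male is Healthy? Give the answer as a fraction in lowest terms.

P(the display) = (8/11)·1 + (3/11)·(2/3) = 10/11.
By Bayes' rule, P(Healthy | the display) = (8/11) / (10/11) = 4/5.

4/5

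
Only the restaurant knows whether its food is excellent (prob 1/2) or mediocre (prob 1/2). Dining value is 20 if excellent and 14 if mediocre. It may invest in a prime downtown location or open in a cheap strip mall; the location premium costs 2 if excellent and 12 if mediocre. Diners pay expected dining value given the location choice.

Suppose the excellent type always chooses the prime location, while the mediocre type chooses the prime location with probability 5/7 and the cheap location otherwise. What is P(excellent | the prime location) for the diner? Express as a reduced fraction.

7/12

P(the prime location) = (1/2)·1 + (1/2)·(5/7) = 6/7.
By Bayes' rule, P(excellent | the prime location) = (1/2) / (6/7) = 7/12.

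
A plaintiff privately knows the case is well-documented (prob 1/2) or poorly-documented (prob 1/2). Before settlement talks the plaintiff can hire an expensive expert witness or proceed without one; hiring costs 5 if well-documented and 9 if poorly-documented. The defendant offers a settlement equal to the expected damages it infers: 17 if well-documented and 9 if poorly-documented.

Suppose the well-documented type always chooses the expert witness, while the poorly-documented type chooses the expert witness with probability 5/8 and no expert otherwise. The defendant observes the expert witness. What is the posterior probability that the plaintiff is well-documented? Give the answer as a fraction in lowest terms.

8/13

P(the expert witness) = (1/2)·1 + (1/2)·(5/8) = 13/16.
By Bayes' rule, P(well-documented | the expert witness) = (1/2) / (13/16) = 8/13.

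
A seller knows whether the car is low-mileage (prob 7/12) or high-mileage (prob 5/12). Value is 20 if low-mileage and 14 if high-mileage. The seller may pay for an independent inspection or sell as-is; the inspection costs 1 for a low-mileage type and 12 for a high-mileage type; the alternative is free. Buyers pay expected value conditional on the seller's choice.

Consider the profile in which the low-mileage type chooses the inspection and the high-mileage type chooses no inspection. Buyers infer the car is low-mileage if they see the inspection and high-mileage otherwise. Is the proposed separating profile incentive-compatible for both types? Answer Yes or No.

Yes

Under these beliefs, the inspection earns price 20 and no inspection earns price 14.
low-mileage: the inspection nets 20 − 1 = 19; no inspection nets 14. low-mileage prefers the inspection.
high-mileage: the inspection nets 20 − 12 = 8; no inspection nets 14. high-mileage prefers no inspection.
Neither type deviates, so the separating profile is an equilibrium.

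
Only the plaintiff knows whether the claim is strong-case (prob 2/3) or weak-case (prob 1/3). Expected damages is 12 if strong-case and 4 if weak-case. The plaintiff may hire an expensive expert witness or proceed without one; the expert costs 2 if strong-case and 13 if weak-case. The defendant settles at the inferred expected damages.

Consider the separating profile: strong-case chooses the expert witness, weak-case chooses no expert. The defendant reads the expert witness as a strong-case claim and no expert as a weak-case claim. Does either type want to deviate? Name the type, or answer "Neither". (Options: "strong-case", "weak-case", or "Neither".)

Neither

The expert witness pays 12; no expert pays 4.
strong-case: assigned the expert witness, nets 12 − 2 = 10; deviating to no expert nets 4.
weak-case: assigned no expert, nets 4; deviating to the expert witness nets 12 − 13 = -1.
Both types strictly prefer their assigned action; no profitable deviation.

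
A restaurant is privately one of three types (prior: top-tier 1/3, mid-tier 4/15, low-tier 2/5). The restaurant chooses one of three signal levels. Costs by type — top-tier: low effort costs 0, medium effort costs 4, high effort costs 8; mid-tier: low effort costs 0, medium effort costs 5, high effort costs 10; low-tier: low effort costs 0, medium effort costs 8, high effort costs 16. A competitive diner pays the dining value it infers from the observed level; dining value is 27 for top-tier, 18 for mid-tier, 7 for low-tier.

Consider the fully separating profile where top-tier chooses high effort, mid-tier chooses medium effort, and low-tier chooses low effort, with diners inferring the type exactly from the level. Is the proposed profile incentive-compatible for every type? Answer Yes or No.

No

Separating price premiums: high effort → 27, medium effort → 18, low effort → 7.
top-tier (assigned high effort): low effort: 7 − 0 = 7; medium effort: 18 − 4 = 14; high effort: 27 − 8 = 19. top-tier stays.
mid-tier (assigned medium effort): low effort: 7 − 0 = 7; medium effort: 18 − 5 = 13; high effort: 27 − 10 = 17. mid-tier prefers high effort.
low-tier (assigned low effort): low effort: 7 − 0 = 7; medium effort: 18 − 8 = 10; high effort: 27 − 16 = 11. low-tier prefers high effort.
At least one type deviates; the separating profile fails.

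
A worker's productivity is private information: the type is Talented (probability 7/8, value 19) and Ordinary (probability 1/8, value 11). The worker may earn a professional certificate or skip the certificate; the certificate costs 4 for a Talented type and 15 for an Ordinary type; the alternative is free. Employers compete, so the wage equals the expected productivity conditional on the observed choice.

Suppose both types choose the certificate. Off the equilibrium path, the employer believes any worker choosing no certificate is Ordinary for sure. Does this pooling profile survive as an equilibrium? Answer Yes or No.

No

On path, the employer holds the prior and pays 7/8·19 + 1/8·11 = 18. Off path (no certificate), believing Ordinary, it pays 11.
Talented: the certificate nets 18 − 4 = 14; no certificate nets 11. Talented stays.
Ordinary: the certificate nets 18 − 15 = 3; no certificate nets 11. Ordinary would deviate.
A type deviates, so pooling fails.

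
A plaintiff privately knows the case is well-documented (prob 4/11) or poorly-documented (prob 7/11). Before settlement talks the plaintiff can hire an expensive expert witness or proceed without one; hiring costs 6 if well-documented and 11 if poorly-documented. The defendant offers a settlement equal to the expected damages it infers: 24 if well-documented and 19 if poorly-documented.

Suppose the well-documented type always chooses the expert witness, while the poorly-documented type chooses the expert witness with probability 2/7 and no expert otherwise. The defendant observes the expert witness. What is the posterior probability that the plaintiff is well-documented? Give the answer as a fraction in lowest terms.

2/3

P(the expert witness) = (4/11)·1 + (7/11)·(2/7) = 6/11.
By Bayes' rule, P(well-documented | the expert witness) = (4/11) / (6/11) = 2/3.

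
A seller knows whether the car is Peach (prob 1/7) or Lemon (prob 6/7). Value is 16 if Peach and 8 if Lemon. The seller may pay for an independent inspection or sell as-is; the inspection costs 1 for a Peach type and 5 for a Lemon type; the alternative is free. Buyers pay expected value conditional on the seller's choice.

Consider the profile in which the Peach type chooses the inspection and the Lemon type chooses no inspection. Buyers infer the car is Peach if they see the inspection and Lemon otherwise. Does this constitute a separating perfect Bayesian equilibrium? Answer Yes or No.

No

Under these beliefs, the inspection earns price 16 and no inspection earns price 8.
Peach: the inspection nets 16 − 1 = 15; no inspection nets 8. Peach prefers the inspection.
Lemon: the inspection nets 16 − 5 = 11; no inspection nets 8. Lemon would deviate to the inspection.
Lemon has a profitable deviation, so the profile is not an equilibrium.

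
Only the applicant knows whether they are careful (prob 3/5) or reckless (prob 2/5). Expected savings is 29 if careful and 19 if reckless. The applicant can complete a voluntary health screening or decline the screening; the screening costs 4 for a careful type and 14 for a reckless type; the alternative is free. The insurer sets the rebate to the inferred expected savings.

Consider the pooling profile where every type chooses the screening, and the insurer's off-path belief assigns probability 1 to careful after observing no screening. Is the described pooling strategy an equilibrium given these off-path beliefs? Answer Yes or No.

No

On path, the insurer holds the prior and pays 3/5·29 + 2/5·19 = 25. Off path (no screening), believing careful, it pays 29.
careful: the screening nets 25 − 4 = 21; no screening nets 29. careful would deviate.
reckless: the screening nets 25 − 14 = 11; no screening nets 29. reckless would deviate.
A type deviates, so pooling fails.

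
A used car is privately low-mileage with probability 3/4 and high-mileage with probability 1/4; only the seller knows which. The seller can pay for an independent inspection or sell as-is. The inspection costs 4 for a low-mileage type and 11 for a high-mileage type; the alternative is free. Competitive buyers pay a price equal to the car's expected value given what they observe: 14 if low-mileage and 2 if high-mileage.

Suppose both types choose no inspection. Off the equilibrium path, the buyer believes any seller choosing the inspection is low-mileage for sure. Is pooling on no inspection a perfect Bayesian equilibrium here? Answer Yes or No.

Yes

On path, the buyer holds the prior and pays 3/4·14 + 1/4·2 = 11. Off path (the inspection), believing low-mileage, it pays 14.
low-mileage: no inspection nets 11; the inspection nets 14 − 4 = 10. low-mileage stays.
high-mileage: no inspection nets 11; the inspection nets 14 − 11 = 3. high-mileage stays.
No type deviates, so pooling is sustained.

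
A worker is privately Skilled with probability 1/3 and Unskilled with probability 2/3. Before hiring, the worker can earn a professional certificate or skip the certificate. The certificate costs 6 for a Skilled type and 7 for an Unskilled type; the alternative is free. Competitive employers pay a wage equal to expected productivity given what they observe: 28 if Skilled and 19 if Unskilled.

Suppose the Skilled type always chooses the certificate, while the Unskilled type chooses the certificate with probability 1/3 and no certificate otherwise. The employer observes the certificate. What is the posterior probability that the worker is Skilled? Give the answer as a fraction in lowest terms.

3/5

P(the certificate) = (1/3)·1 + (2/3)·(1/3) = 5/9.
By Bayes' rule, P(Skilled | the certificate) = (1/3) / (5/9) = 3/5.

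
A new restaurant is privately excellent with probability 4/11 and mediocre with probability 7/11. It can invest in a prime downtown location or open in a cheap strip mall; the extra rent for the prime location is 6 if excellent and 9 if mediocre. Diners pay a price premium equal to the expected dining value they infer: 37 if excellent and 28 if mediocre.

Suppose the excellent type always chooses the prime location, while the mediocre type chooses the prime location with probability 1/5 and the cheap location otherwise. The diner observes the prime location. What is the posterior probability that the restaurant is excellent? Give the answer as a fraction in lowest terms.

P(the prime location) = (4/11)·1 + (7/11)·(1/5) = 27/55.
By Bayes' rule, P(excellent | the prime location) = (4/11) / (27/55) = 20/27.

20/27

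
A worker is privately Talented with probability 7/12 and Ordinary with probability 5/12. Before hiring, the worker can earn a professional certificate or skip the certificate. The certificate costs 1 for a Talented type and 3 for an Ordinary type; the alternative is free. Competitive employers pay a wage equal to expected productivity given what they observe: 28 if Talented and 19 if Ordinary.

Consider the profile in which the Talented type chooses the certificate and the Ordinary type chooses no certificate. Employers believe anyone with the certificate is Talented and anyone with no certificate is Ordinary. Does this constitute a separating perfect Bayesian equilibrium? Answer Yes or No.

Under these beliefs, the certificate earns wage 28 and no certificate earns wage 19.
Talented: the certificate nets 28 − 1 = 27; no certificate nets 19. Talented prefers the certificate.
Ordinary: the certificate nets 28 − 3 = 25; no certificate nets 19. Ordinary would deviate to the certificate.
Ordinary has a profitable deviation, so the profile is not an equilibrium.

No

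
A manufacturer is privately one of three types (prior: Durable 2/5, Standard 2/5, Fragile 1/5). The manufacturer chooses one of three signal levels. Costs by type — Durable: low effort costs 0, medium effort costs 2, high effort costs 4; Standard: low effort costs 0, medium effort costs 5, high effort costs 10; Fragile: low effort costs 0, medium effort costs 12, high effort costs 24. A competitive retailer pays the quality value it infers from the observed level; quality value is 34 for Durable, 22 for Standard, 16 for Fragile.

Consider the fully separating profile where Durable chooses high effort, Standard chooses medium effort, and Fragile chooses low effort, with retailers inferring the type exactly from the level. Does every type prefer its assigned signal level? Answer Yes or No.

No

Separating prices: high effort → 34, medium effort → 22, low effort → 16.
Durable (assigned high effort): low effort: 16 − 0 = 16; medium effort: 22 − 2 = 20; high effort: 34 − 4 = 30. Durable stays.
Standard (assigned medium effort): low effort: 16 − 0 = 16; medium effort: 22 − 5 = 17; high effort: 34 − 10 = 24. Standard prefers high effort.
Fragile (assigned low effort): low effort: 16 − 0 = 16; medium effort: 22 − 12 = 10; high effort: 34 − 24 = 10. Fragile stays.
At least one type deviates; the separating profile fails.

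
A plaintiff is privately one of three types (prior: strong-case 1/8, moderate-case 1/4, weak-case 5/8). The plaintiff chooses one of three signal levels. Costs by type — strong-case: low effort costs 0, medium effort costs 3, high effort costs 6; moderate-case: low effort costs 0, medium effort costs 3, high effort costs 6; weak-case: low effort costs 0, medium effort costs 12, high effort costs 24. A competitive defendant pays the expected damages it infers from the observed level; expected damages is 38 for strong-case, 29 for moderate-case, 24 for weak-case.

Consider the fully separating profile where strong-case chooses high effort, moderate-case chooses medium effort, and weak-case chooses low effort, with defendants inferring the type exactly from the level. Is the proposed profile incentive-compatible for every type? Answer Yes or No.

No

Separating settlements: high effort → 38, medium effort → 29, low effort → 24.
strong-case (assigned high effort): low effort: 24 − 0 = 24; medium effort: 29 − 3 = 26; high effort: 38 − 6 = 32. strong-case stays.
moderate-case (assigned medium effort): low effort: 24 − 0 = 24; medium effort: 29 − 3 = 26; high effort: 38 − 6 = 32. moderate-case prefers high effort.
weak-case (assigned low effort): low effort: 24 − 0 = 24; medium effort: 29 − 12 = 17; high effort: 38 − 24 = 14. weak-case stays.
At least one type deviates; the separating profile fails.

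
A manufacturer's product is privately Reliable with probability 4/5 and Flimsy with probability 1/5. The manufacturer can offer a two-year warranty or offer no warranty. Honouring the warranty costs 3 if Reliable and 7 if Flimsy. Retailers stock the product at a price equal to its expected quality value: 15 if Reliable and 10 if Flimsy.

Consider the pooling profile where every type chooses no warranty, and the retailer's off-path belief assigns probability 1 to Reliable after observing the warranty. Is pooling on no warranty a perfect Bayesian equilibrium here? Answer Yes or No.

On path, the retailer holds the prior and pays 4/5·15 + 1/5·10 = 14. Off path (the warranty), believing Reliable, it pays 15.
Reliable: no warranty nets 14; the warranty nets 15 − 3 = 12. Reliable stays.
Flimsy: no warranty nets 14; the warranty nets 15 − 7 = 8. Flimsy stays.
No type deviates, so pooling is sustained.

Yes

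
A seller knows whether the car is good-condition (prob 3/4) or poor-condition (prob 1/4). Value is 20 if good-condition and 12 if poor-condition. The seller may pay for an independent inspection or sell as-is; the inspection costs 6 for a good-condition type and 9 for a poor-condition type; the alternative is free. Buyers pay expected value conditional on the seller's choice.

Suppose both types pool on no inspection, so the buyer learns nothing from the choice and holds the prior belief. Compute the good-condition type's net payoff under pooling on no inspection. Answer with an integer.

18

Pooled price = 3/4·20 + 1/4·12 = 18.
good-condition pays no cost for no inspection, so net payoff = 18.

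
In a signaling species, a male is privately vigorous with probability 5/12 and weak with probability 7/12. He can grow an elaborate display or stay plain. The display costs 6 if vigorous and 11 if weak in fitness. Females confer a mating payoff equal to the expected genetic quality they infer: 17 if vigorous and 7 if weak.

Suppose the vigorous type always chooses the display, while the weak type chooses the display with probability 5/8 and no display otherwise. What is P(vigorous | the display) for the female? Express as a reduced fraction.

P(the display) = (5/12)·1 + (7/12)·(5/8) = 25/32.
By Bayes' rule, P(vigorous | the display) = (5/12) / (25/32) = 8/15.

8/15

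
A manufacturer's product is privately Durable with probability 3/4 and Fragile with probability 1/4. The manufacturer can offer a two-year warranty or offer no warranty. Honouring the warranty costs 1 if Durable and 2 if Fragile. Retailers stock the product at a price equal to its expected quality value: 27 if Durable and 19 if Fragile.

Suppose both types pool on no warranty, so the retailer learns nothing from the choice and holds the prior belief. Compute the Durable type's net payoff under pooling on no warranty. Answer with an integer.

Pooled price = 3/4·27 + 1/4·19 = 25.
Durable pays no cost for no warranty, so net payoff = 25.

25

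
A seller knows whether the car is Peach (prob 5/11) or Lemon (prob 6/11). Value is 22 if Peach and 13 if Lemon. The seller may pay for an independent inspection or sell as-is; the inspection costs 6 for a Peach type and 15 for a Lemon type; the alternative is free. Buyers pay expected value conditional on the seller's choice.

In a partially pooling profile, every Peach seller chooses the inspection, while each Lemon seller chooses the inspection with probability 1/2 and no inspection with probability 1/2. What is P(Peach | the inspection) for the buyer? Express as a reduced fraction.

5/8

P(the inspection) = (5/11)·1 + (6/11)·(1/2) = 8/11.
By Bayes' rule, P(Peach | the inspection) = (5/11) / (8/11) = 5/8.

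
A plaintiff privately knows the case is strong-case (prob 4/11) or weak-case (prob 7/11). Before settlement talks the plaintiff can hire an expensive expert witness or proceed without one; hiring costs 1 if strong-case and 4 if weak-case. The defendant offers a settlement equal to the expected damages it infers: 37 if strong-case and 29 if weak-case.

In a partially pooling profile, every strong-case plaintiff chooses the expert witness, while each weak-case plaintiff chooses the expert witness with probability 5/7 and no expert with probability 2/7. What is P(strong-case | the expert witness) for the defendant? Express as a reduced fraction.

4/9

P(the expert witness) = (4/11)·1 + (7/11)·(5/7) = 9/11.
By Bayes' rule, P(strong-case | the expert witness) = (4/11) / (9/11) = 4/9.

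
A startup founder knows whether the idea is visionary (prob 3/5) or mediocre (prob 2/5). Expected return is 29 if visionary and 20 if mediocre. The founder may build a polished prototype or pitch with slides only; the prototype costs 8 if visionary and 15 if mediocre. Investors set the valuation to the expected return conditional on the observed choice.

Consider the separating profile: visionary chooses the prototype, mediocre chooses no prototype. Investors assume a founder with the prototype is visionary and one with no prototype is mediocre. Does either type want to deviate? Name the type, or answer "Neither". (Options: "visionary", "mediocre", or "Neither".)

The prototype pays 29; no prototype pays 20.
visionary: assigned the prototype, nets 29 − 8 = 21; deviating to no prototype nets 20.
mediocre: assigned no prototype, nets 20; deviating to the prototype nets 29 − 15 = 14.
Both types strictly prefer their assigned action; no profitable deviation.

Neither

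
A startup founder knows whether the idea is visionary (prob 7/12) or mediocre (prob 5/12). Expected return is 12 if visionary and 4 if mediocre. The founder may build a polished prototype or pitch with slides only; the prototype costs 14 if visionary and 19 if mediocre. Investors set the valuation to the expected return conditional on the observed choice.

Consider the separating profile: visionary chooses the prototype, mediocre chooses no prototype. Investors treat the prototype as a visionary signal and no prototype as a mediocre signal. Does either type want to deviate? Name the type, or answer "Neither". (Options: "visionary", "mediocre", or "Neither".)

visionary

The prototype pays 12; no prototype pays 4.
visionary: assigned the prototype, nets 12 − 14 = -2; deviating to no prototype nets 4.
mediocre: assigned no prototype, nets 4; deviating to the prototype nets 12 − 19 = -7.
The visionary type gains 6 by deviating.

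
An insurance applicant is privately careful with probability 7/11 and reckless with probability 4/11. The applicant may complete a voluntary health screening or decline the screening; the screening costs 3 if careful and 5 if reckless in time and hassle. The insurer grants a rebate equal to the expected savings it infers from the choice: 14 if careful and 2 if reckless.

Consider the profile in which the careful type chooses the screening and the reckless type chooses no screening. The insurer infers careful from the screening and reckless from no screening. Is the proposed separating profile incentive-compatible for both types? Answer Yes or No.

No

Under these beliefs, the screening earns rebate 14 and no screening earns rebate 2.
careful: the screening nets 14 − 3 = 11; no screening nets 2. careful prefers the screening.
reckless: the screening nets 14 − 5 = 9; no screening nets 2. reckless would deviate to the screening.
reckless has a profitable deviation, so the profile is not an equilibrium.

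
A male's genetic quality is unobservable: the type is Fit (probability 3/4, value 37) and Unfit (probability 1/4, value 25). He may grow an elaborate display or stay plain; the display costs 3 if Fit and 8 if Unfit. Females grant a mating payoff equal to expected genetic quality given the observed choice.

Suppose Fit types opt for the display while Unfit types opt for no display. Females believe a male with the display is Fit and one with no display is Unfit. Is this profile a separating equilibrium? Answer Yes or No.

No

Under these beliefs, the display earns mating payoff 37 and no display earns mating payoff 25.
Fit: the display nets 37 − 3 = 34; no display nets 25. Fit prefers the display.
Unfit: the display nets 37 − 8 = 29; no display nets 25. Unfit would deviate to the display.
Unfit has a profitable deviation, so the profile is not an equilibrium.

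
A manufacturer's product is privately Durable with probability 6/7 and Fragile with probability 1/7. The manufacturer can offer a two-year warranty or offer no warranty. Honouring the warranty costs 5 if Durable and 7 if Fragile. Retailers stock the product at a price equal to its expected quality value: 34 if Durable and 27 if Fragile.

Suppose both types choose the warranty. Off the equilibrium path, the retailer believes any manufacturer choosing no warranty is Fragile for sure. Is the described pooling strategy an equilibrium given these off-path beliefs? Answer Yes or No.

On path, the retailer holds the prior and pays 6/7·34 + 1/7·27 = 33. Off path (no warranty), believing Fragile, it pays 27.
Durable: the warranty nets 33 − 5 = 28; no warranty nets 27. Durable stays.
Fragile: the warranty nets 33 − 7 = 26; no warranty nets 27. Fragile would deviate.
A type deviates, so pooling fails.

No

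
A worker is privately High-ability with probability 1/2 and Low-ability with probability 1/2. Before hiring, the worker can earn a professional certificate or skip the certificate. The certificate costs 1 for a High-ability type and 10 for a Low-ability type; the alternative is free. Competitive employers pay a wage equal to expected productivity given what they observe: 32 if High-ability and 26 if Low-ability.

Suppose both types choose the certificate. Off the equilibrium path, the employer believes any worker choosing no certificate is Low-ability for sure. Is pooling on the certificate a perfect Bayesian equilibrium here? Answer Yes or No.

No

On path, the employer holds the prior and pays 1/2·32 + 1/2·26 = 29. Off path (no certificate), believing Low-ability, it pays 26.
High-ability: the certificate nets 29 − 1 = 28; no certificate nets 26. High-ability stays.
Low-ability: the certificate nets 29 − 10 = 19; no certificate nets 26. Low-ability would deviate.
A type deviates, so pooling fails.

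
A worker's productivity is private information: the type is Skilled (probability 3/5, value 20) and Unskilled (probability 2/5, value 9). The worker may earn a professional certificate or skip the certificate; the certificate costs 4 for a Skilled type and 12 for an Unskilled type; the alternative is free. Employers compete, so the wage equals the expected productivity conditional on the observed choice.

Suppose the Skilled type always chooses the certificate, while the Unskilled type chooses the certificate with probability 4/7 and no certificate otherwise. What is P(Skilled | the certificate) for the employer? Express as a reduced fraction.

21/29

P(the certificate) = (3/5)·1 + (2/5)·(4/7) = 29/35.
By Bayes' rule, P(Skilled | the certificate) = (3/5) / (29/35) = 21/29.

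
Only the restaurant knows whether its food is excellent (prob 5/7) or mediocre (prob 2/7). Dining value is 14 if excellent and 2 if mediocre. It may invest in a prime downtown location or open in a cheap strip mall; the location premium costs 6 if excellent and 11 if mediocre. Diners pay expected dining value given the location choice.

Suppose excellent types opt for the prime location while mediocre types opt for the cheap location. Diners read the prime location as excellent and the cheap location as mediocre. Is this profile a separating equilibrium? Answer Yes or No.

No

Under these beliefs, the prime location earns price premium 14 and the cheap location earns price premium 2.
excellent: the prime location nets 14 − 6 = 8; the cheap location nets 2. excellent prefers the prime location.
mediocre: the prime location nets 14 − 11 = 3; the cheap location nets 2. mediocre would deviate to the prime location.
mediocre has a profitable deviation, so the profile is not an equilibrium.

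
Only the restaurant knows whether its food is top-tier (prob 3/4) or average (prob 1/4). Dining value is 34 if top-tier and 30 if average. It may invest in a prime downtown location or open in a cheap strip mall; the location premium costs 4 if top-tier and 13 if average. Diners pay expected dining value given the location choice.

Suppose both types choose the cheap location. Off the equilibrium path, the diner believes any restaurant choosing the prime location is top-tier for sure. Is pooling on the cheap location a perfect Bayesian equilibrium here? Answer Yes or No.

Yes

On path, the diner holds the prior and pays 3/4·34 + 1/4·30 = 33. Off path (the prime location), believing top-tier, it pays 34.
top-tier: the cheap location nets 33; the prime location nets 34 − 4 = 30. top-tier stays.
average: the cheap location nets 33; the prime location nets 34 − 13 = 21. average stays.
No type deviates, so pooling is sustained.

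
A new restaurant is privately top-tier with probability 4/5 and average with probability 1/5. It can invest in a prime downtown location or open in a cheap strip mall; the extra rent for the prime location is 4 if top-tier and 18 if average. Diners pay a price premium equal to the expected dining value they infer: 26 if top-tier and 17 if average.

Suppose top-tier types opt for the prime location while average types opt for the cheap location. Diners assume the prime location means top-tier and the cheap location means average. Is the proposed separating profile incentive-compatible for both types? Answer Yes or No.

Under these beliefs, the prime location earns price premium 26 and the cheap location earns price premium 17.
top-tier: the prime location nets 26 − 4 = 22; the cheap location nets 17. top-tier prefers the prime location.
average: the prime location nets 26 − 18 = 8; the cheap location nets 17. average prefers the cheap location.
Neither type deviates, so the separating profile is an equilibrium.

Yes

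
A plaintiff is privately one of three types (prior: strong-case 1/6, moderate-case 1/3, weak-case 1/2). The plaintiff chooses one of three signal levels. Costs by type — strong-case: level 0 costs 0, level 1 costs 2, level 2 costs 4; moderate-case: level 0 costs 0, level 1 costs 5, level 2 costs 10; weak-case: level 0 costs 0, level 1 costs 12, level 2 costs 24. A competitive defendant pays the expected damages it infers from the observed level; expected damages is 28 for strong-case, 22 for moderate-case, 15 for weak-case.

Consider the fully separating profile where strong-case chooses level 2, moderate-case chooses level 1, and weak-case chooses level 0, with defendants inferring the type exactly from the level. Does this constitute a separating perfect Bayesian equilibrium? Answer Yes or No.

No

Separating settlements: level 2 → 28, level 1 → 22, level 0 → 15.
strong-case (assigned level 2): level 0: 15 − 0 = 15; level 1: 22 − 2 = 20; level 2: 28 − 4 = 24. strong-case stays.
moderate-case (assigned level 1): level 0: 15 − 0 = 15; level 1: 22 − 5 = 17; level 2: 28 − 10 = 18. moderate-case prefers level 2.
weak-case (assigned level 0): level 0: 15 − 0 = 15; level 1: 22 − 12 = 10; level 2: 28 − 24 = 4. weak-case stays.
At least one type deviates; the separating profile fails.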